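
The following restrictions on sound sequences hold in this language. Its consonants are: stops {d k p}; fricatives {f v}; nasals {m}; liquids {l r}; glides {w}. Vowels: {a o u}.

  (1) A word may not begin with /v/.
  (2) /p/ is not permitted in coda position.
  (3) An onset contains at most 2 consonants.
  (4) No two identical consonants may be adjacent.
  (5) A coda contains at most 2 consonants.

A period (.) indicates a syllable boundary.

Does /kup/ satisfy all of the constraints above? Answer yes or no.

/kup/ — violates constraint 2: syllable 1 coda contains /p/ → ill-formed

no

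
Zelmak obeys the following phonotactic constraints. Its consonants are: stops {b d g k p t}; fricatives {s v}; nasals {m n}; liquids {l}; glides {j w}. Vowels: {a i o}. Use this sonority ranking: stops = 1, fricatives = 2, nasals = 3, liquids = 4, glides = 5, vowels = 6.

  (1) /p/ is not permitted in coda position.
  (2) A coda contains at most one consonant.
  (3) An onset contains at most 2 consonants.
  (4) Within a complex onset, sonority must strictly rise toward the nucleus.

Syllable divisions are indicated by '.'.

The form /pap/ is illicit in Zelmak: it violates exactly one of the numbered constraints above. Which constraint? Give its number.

/pap/: syllable 1 coda contains /p/.
This is a violation of constraint 1: "/p/ is not permitted in coda position."
The remaining constraints (2, 3, 4) are satisfied.

1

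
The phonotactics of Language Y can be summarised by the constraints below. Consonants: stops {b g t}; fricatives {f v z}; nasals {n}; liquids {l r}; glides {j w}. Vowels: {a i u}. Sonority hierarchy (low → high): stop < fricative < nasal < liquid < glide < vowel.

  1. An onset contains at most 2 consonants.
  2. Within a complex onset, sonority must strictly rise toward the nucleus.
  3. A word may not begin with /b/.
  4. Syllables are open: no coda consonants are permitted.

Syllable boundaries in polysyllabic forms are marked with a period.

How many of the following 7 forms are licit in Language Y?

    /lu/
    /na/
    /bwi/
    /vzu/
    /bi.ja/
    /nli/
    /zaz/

/lu/ — σ1 onset /l/, coda /∅/ ok → licit
/na/ — σ1 onset /n/, coda /∅/ ok → licit
/bwi/ — violates constraint 3: word begins with /b/ → illicit
/vzu/ — violates constraint 2: syllable 1 onset /vz/: /v/ (fricative, 2) → /z/ (fricative, 2) does not rise → illicit
/bi.ja/ — violates constraint 3: word begins with /b/ → illicit
/nli/ — σ1 onset /nl/ (3→4 rises), coda /∅/ ok → licit
/zaz/ — violates constraint 4: syllable 1 coda /z/ has 1 consonant (> 0) → illicit
Licit: /lu/, /na/, /nli/ → 3.

3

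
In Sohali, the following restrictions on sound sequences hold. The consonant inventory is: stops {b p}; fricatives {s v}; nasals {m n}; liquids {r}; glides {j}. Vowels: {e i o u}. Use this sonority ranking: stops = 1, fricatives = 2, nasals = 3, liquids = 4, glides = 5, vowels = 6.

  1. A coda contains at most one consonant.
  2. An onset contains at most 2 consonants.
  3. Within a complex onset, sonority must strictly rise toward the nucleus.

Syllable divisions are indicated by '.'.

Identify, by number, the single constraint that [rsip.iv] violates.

[rsip.iv]: syllable 1 onset /rs/: /r/ (liquid, 4) → /s/ (fricative, 2) does not rise.
This is a violation of constraint 3: "Within a complex onset, sonority must strictly rise toward the nucleus."
The remaining constraints (1, 2) are satisfied.

3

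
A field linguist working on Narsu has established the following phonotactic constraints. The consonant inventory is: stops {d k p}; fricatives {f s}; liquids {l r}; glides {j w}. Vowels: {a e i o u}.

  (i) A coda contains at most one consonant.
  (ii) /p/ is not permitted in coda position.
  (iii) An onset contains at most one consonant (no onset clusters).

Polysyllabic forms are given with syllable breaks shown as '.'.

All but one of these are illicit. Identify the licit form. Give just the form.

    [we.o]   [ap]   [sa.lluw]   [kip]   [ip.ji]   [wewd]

[we.o] — σ1 onset /w/, coda /∅/ ok; σ2 onset /∅/, coda /∅/ ok → licit
[ap] — violates constraint (ii): syllable 1 coda contains /p/ → illicit
[sa.lluw] — violates constraint (iii): syllable 2 onset /ll/ has 2 consonants (> 1) → illicit
[kip] — violates constraint (ii): syllable 1 coda contains /p/ → illicit
[ip.ji] — violates constraint (ii): syllable 1 coda contains /p/ → illicit
[wewd] — violates constraint (i): syllable 1 coda /wd/ has 2 consonants (> 1) → illicit

[we.o]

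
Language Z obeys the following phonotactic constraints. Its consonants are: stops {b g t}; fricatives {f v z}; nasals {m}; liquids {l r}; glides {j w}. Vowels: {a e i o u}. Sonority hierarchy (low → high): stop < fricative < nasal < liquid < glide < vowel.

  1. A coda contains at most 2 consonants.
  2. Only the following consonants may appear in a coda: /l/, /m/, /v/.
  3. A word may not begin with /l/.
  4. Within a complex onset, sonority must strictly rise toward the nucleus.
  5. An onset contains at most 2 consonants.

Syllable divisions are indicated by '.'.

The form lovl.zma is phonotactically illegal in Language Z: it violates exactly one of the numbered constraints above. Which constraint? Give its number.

3

lovl.zma: word begins with /l/.
This is a violation of constraint 3: "A word may not begin with /l/."
The remaining constraints (1, 2, 4, 5) are satisfied.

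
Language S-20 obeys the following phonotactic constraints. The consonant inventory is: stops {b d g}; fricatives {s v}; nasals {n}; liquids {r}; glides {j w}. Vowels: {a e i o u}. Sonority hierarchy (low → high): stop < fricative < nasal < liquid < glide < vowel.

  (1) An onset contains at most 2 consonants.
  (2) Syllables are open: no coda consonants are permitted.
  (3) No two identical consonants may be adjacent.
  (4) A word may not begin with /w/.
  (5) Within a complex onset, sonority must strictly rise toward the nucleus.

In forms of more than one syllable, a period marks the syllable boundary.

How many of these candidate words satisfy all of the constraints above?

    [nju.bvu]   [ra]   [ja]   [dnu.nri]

4

[nju.bvu] — σ1 onset /nj/ (3→5 rises), coda /∅/ ok; σ2 onset /bv/ (1→2 rises), coda /∅/ ok → phonotactically legal
[ra] — σ1 onset /r/, coda /∅/ ok → phonotactically legal
[ja] — σ1 onset /j/, coda /∅/ ok → phonotactically legal
[dnu.nri] — σ1 onset /dn/ (1→3 rises), coda /∅/ ok; σ2 onset /nr/ (3→4 rises), coda /∅/ ok → phonotactically legal
Phonotactically legal: [nju.bvu], [ra], [ja], [dnu.nri] → 4.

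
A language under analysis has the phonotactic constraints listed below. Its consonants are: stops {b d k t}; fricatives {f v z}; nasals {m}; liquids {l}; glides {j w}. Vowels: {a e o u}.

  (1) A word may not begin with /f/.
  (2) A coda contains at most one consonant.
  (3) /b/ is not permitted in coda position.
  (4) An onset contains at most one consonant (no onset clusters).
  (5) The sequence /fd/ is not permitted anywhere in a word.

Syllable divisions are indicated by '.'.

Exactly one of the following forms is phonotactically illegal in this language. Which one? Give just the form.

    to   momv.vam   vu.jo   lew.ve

momv.vam

to — σ1 onset /t/, coda /∅/ ok → phonotactically legal
momv.vam — violates constraint 2: syllable 1 coda /mv/ has 2 consonants (> 1) → phonotactically illegal
vu.jo — σ1 onset /v/, coda /∅/ ok; σ2 onset /j/, coda /∅/ ok → phonotactically legal
lew.ve — σ1 onset /l/, coda /w/ ok; σ2 onset /v/, coda /∅/ ok → phonotactically legal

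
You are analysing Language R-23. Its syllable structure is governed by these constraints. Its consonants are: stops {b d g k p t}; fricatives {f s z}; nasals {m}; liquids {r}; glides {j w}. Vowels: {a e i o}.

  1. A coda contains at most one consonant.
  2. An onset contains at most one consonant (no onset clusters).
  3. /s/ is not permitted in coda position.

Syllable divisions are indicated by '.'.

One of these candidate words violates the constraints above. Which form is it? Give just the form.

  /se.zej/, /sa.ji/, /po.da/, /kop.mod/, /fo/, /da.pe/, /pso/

/pso/

/se.zej/ — σ1 onset /s/, coda /∅/ ok; σ2 onset /z/, coda /j/ ok → well-formed
/sa.ji/ — σ1 onset /s/, coda /∅/ ok; σ2 onset /j/, coda /∅/ ok → well-formed
/po.da/ — σ1 onset /p/, coda /∅/ ok; σ2 onset /d/, coda /∅/ ok → well-formed
/kop.mod/ — σ1 onset /k/, coda /p/ ok; σ2 onset /m/, coda /d/ ok → well-formed
/fo/ — σ1 onset /f/, coda /∅/ ok → well-formed
/da.pe/ — σ1 onset /d/, coda /∅/ ok; σ2 onset /p/, coda /∅/ ok → well-formed
/pso/ — violates constraint 2: syllable 1 onset /ps/ has 2 consonants (> 1) → ill-formed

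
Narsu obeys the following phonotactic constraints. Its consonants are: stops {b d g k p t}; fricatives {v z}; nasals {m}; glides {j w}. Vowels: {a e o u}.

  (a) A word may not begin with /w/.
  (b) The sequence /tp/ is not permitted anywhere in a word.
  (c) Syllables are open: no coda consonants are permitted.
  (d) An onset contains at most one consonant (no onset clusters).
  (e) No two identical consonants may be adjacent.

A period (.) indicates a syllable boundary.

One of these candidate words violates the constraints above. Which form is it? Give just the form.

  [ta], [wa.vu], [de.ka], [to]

[ta] — σ1 onset /t/, coda /∅/ ok → phonotactically legal
[wa.vu] — violates constraint (a): word begins with /w/ → phonotactically illegal
[de.ka] — σ1 onset /d/, coda /∅/ ok; σ2 onset /k/, coda /∅/ ok → phonotactically legal
[to] — σ1 onset /t/, coda /∅/ ok → phonotactically legal

[wa.vu]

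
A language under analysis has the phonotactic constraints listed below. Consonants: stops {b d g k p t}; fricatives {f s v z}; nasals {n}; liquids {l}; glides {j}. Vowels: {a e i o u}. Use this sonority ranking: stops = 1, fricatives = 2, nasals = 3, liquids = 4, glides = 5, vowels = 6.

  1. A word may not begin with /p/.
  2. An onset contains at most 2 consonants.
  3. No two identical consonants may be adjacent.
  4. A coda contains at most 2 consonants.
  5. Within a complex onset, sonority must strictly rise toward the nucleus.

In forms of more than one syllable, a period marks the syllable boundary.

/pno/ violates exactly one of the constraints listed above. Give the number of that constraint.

1

/pno/: word begins with /p/.
This is a violation of constraint 1: "A word may not begin with /p/."
The remaining constraints (2, 3, 4, 5) are satisfied.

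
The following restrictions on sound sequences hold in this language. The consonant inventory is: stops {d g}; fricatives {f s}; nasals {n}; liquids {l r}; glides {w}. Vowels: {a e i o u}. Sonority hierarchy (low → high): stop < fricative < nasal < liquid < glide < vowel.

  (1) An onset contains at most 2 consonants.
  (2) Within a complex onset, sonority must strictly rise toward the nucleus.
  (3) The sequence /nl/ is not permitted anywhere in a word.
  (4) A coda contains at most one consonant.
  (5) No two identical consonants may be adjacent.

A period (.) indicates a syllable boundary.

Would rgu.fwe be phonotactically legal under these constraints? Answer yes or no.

no

rgu.fwe — violates constraint 2: syllable 1 onset /rg/: /r/ (liquid, 4) → /g/ (stop, 1) does not rise → phonotactically illegal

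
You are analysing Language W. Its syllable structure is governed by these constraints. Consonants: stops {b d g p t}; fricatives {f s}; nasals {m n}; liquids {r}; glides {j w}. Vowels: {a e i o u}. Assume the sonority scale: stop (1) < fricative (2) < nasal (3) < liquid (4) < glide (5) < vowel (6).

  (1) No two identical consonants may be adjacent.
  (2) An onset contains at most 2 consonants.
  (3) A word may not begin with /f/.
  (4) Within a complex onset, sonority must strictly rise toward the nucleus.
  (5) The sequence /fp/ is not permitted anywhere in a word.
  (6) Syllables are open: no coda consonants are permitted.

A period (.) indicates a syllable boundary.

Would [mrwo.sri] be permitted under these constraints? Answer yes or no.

[mrwo.sri] — violates constraint 2: syllable 1 onset /mrw/ has 3 consonants (> 2) → not permitted

no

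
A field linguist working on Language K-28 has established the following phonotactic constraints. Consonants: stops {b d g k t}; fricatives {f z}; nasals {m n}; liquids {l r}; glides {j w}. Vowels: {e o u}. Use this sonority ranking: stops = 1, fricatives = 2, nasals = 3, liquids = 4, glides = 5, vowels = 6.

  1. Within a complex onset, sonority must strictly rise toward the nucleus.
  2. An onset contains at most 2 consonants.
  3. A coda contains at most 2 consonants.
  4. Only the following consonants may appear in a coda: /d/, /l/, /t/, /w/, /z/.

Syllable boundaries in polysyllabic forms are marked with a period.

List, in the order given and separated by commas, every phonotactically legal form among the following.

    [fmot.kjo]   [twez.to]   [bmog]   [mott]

[fmot.kjo], [twez.to], [mott]

[fmot.kjo] — σ1 onset /fm/ (2→3 rises), coda /t/ ok; σ2 onset /kj/ (1→5 rises), coda /∅/ ok → phonotactically legal
[twez.to] — σ1 onset /tw/ (1→5 rises), coda /z/ ok; σ2 onset /t/, coda /∅/ ok → phonotactically legal
[bmog] — violates constraint 4: syllable 1 coda contains /g/, which is not a licensed coda consonant → phonotactically illegal
[mott] — σ1 onset /m/, coda /tt/ (2C) ok → phonotactically legal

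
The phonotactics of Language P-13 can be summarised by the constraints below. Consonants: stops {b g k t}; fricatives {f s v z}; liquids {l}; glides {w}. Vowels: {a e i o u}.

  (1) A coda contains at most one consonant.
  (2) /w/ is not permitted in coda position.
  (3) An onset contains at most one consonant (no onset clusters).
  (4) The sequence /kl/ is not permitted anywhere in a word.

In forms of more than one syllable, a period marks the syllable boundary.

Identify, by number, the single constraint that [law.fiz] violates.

[law.fiz]: syllable 1 coda contains /w/.
This is a violation of constraint 2: "/w/ is not permitted in coda position."
The remaining constraints (1, 3, 4) are satisfied.

2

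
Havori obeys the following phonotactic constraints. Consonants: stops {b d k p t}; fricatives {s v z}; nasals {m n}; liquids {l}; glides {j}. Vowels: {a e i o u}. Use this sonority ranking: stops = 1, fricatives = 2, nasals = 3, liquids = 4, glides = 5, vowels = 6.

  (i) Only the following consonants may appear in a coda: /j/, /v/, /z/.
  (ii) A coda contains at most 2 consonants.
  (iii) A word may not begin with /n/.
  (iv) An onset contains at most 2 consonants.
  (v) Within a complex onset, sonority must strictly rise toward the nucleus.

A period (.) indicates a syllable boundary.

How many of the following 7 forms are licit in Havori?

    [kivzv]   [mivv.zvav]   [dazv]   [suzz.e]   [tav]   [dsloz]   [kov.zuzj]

[kivzv] — violates constraint (ii): syllable 1 coda /vzv/ has 3 consonants (> 2) → illicit
[mivv.zvav] — violates constraint (v): syllable 2 onset /zv/: /z/ (fricative, 2) → /v/ (fricative, 2) does not rise → illicit
[dazv] — σ1 onset /d/, coda /zv/ (2C) ok → licit
[suzz.e] — σ1 onset /s/, coda /zz/ (2C) ok; σ2 onset /∅/, coda /∅/ ok → licit
[tav] — σ1 onset /t/, coda /v/ ok → licit
[dsloz] — violates constraint (iv): syllable 1 onset /dsl/ has 3 consonants (> 2) → illicit
[kov.zuzj] — σ1 onset /k/, coda /v/ ok; σ2 onset /z/, coda /zj/ (2C) ok → licit
Licit: [dazv], [suzz.e], [tav], [kov.zuzj] → 4.

4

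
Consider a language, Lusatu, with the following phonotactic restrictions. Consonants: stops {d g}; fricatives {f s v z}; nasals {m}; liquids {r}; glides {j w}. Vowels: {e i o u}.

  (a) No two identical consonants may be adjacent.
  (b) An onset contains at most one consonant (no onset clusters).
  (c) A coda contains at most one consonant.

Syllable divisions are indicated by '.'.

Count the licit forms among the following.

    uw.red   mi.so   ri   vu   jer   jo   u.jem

7

uw.red — σ1 onset /∅/, coda /w/ ok; σ2 onset /r/, coda /d/ ok → licit
mi.so — σ1 onset /m/, coda /∅/ ok; σ2 onset /s/, coda /∅/ ok → licit
ri — σ1 onset /r/, coda /∅/ ok → licit
vu — σ1 onset /v/, coda /∅/ ok → licit
jer — σ1 onset /j/, coda /r/ ok → licit
jo — σ1 onset /j/, coda /∅/ ok → licit
u.jem — σ1 onset /∅/, coda /∅/ ok; σ2 onset /j/, coda /m/ ok → licit
Licit: uw.red, mi.so, ri, vu, jer, jo, u.jem → 7.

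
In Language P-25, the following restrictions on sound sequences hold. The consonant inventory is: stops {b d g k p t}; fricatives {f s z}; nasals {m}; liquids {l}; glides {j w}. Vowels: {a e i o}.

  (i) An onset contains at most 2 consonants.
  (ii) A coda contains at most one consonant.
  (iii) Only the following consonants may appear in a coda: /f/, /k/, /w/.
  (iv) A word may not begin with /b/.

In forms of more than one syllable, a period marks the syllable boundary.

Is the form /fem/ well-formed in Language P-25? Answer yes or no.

/fem/ — violates constraint (iii): syllable 1 coda contains /m/, which is not a licensed coda consonant → ill-formed

no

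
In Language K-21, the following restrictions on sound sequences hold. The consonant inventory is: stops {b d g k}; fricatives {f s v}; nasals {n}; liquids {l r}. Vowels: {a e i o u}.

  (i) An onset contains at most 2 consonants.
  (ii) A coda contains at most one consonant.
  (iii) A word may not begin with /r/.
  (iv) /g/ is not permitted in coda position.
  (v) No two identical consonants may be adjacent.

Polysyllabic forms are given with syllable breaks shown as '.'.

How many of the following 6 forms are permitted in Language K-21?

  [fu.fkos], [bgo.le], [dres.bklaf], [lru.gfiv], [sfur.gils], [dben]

[fu.fkos] — σ1 onset /f/, coda /∅/ ok; σ2 onset /fk/ (2C), coda /s/ ok → permitted
[bgo.le] — σ1 onset /bg/ (2C), coda /∅/ ok; σ2 onset /l/, coda /∅/ ok → permitted
[dres.bklaf] — violates constraint (i): syllable 2 onset /bkl/ has 3 consonants (> 2) → not permitted
[lru.gfiv] — σ1 onset /lr/ (2C), coda /∅/ ok; σ2 onset /gf/ (2C), coda /v/ ok → permitted
[sfur.gils] — violates constraint (ii): syllable 2 coda /ls/ has 2 consonants (> 1) → not permitted
[dben] — σ1 onset /db/ (2C), coda /n/ ok → permitted
Permitted: [fu.fkos], [bgo.le], [lru.gfiv], [dben] → 4.

4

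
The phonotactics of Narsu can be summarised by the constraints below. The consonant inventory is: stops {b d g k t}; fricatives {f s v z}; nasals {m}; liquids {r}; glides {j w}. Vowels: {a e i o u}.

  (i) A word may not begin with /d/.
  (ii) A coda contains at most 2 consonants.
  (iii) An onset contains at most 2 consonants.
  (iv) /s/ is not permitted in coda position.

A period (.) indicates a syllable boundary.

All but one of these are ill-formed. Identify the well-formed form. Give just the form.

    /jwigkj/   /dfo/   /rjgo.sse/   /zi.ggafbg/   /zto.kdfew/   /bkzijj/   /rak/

/rak/

/jwigkj/ — violates constraint (ii): syllable 1 coda /gkj/ has 3 consonants (> 2) → ill-formed
/dfo/ — violates constraint (i): word begins with /d/ → ill-formed
/rjgo.sse/ — violates constraint (iii): syllable 1 onset /rjg/ has 3 consonants (> 2) → ill-formed
/zi.ggafbg/ — violates constraint (ii): syllable 2 coda /fbg/ has 3 consonants (> 2) → ill-formed
/zto.kdfew/ — violates constraint (iii): syllable 2 onset /kdf/ has 3 consonants (> 2) → ill-formed
/bkzijj/ — violates constraint (iii): syllable 1 onset /bkz/ has 3 consonants (> 2) → ill-formed
/rak/ — σ1 onset /r/, coda /k/ ok → well-formed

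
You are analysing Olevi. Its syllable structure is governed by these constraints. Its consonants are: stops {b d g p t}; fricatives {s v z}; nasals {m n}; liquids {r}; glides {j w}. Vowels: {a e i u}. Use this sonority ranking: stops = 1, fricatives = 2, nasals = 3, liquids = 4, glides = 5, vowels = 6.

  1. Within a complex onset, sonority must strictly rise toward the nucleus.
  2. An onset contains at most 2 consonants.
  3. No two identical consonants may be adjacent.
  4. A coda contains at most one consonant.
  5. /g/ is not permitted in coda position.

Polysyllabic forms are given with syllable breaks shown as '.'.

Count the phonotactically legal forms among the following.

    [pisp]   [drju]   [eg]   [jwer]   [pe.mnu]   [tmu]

[pisp] — violates constraint 4: syllable 1 coda /sp/ has 2 consonants (> 1) → phonotactically illegal
[drju] — violates constraint 2: syllable 1 onset /drj/ has 3 consonants (> 2) → phonotactically illegal
[eg] — violates constraint 5: syllable 1 coda contains /g/ → phonotactically illegal
[jwer] — violates constraint 1: syllable 1 onset /jw/: /j/ (glide, 5) → /w/ (glide, 5) does not rise → phonotactically illegal
[pe.mnu] — violates constraint 1: syllable 2 onset /mn/: /m/ (nasal, 3) → /n/ (nasal, 3) does not rise → phonotactically illegal
[tmu] — σ1 onset /tm/ (1→3 rises), coda /∅/ ok → phonotactically legal
Phonotactically legal: [tmu] → 1.

1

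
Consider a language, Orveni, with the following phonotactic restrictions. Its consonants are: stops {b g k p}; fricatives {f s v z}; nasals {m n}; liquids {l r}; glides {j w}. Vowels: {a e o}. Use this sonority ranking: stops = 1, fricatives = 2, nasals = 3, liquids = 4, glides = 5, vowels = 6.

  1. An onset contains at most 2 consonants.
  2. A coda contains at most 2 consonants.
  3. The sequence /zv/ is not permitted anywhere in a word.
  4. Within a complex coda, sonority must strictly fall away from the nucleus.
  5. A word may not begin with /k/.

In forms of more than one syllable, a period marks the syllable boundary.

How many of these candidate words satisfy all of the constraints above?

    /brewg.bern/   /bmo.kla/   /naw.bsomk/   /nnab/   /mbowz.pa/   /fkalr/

/brewg.bern/ — σ1 onset /br/ (2C), coda /wg/ (5→1 falls) ok; σ2 onset /b/, coda /rn/ (4→3 falls) ok → licit
/bmo.kla/ — σ1 onset /bm/ (2C), coda /∅/ ok; σ2 onset /kl/ (2C), coda /∅/ ok → licit
/naw.bsomk/ — σ1 onset /n/, coda /w/ ok; σ2 onset /bs/ (2C), coda /mk/ (3→1 falls) ok → licit
/nnab/ — σ1 onset /nn/ (2C), coda /b/ ok → licit
/mbowz.pa/ — σ1 onset /mb/ (2C), coda /wz/ (5→2 falls) ok; σ2 onset /p/, coda /∅/ ok → licit
/fkalr/ — violates constraint 4: syllable 1 coda /lr/: /l/ (liquid, 4) → /r/ (liquid, 4) does not fall → illicit
Licit: /brewg.bern/, /bmo.kla/, /naw.bsomk/, /nnab/, /mbowz.pa/ → 5.

5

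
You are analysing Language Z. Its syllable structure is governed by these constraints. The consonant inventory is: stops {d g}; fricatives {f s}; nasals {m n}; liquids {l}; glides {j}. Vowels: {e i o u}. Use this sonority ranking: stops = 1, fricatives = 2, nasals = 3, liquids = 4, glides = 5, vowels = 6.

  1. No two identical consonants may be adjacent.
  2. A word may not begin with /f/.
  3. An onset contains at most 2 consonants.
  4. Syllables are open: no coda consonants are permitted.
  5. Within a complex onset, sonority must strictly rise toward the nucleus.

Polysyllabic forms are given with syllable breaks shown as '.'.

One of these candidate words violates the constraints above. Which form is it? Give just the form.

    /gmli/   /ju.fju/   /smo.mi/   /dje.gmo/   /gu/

/gmli/

/gmli/ — violates constraint 3: syllable 1 onset /gml/ has 3 consonants (> 2) → not permitted
/ju.fju/ — σ1 onset /j/, coda /∅/ ok; σ2 onset /fj/ (2→5 rises), coda /∅/ ok → permitted
/smo.mi/ — σ1 onset /sm/ (2→3 rises), coda /∅/ ok; σ2 onset /m/, coda /∅/ ok → permitted
/dje.gmo/ — σ1 onset /dj/ (1→5 rises), coda /∅/ ok; σ2 onset /gm/ (1→3 rises), coda /∅/ ok → permitted
/gu/ — σ1 onset /g/, coda /∅/ ok → permitted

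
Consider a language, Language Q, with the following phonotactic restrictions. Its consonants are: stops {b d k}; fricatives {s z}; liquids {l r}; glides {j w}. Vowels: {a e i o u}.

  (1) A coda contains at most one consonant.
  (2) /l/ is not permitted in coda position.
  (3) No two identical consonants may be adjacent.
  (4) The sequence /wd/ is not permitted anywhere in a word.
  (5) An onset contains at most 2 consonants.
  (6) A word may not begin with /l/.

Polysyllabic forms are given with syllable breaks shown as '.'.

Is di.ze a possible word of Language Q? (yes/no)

di.ze — σ1 onset /d/, coda /∅/ ok; σ2 onset /z/, coda /∅/ ok → well-formed

yes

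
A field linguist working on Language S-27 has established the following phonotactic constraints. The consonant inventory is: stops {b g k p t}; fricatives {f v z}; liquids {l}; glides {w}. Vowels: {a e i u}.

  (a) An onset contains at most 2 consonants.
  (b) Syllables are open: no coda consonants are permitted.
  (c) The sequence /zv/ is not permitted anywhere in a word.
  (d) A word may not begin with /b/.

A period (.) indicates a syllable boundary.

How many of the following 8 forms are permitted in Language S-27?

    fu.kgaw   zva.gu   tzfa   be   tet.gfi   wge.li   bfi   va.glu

2

fu.kgaw — violates constraint (b): syllable 2 coda /w/ has 1 consonant (> 0) → not permitted
zva.gu — violates constraint (c): contains banned sequence /zv/ → not permitted
tzfa — violates constraint (a): syllable 1 onset /tzf/ has 3 consonants (> 2) → not permitted
be — violates constraint (d): word begins with /b/ → not permitted
tet.gfi — violates constraint (b): syllable 1 coda /t/ has 1 consonant (> 0) → not permitted
wge.li — σ1 onset /wg/ (2C), coda /∅/ ok; σ2 onset /l/, coda /∅/ ok → permitted
bfi — violates constraint (d): word begins with /b/ → not permitted
va.glu — σ1 onset /v/, coda /∅/ ok; σ2 onset /gl/ (2C), coda /∅/ ok → permitted
Permitted: wge.li, va.glu → 2.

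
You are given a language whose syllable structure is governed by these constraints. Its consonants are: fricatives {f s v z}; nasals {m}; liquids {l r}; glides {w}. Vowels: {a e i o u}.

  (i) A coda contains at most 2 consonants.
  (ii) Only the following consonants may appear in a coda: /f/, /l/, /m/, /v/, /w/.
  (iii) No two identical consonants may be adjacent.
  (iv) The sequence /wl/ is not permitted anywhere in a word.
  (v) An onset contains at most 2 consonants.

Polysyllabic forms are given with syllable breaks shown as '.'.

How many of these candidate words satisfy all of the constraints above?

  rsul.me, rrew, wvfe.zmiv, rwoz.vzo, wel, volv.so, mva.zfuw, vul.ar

4

rsul.me — σ1 onset /rs/ (2C), coda /l/ ok; σ2 onset /m/, coda /∅/ ok → well-formed
rrew — violates constraint (iii): adjacent identical consonants /rr/ → ill-formed
wvfe.zmiv — violates constraint (v): syllable 1 onset /wvf/ has 3 consonants (> 2) → ill-formed
rwoz.vzo — violates constraint (ii): syllable 1 coda contains /z/, which is not a licensed coda consonant → ill-formed
wel — σ1 onset /w/, coda /l/ ok → well-formed
volv.so — σ1 onset /v/, coda /lv/ (2C) ok; σ2 onset /s/, coda /∅/ ok → well-formed
mva.zfuw — σ1 onset /mv/ (2C), coda /∅/ ok; σ2 onset /zf/ (2C), coda /w/ ok → well-formed
vul.ar — violates constraint (ii): syllable 2 coda contains /r/, which is not a licensed coda consonant → ill-formed
Well-formed: rsul.me, wel, volv.so, mva.zfuw → 4.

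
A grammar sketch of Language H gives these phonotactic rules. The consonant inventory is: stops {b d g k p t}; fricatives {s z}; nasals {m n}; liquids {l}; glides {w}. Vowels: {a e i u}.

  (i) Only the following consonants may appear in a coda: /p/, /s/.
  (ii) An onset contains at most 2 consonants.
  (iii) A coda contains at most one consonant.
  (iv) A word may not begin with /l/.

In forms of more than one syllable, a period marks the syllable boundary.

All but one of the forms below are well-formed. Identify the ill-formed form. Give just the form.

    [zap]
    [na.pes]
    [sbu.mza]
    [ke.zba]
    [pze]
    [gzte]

[gzte]

[zap] — σ1 onset /z/, coda /p/ ok → well-formed
[na.pes] — σ1 onset /n/, coda /∅/ ok; σ2 onset /p/, coda /s/ ok → well-formed
[sbu.mza] — σ1 onset /sb/ (2C), coda /∅/ ok; σ2 onset /mz/ (2C), coda /∅/ ok → well-formed
[ke.zba] — σ1 onset /k/, coda /∅/ ok; σ2 onset /zb/ (2C), coda /∅/ ok → well-formed
[pze] — σ1 onset /pz/ (2C), coda /∅/ ok → well-formed
[gzte] — violates constraint (ii): syllable 1 onset /gzt/ has 3 consonants (> 2) → ill-formed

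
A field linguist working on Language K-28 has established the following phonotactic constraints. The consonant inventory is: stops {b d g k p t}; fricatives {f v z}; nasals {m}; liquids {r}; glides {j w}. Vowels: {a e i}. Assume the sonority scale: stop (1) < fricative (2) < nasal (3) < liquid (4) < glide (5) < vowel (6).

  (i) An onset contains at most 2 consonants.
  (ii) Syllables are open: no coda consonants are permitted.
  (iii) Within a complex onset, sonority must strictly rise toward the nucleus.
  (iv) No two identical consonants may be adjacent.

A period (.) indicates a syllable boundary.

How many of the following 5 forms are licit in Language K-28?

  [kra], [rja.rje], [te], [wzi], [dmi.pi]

[kra] — σ1 onset /kr/ (1→4 rises), coda /∅/ ok → licit
[rja.rje] — σ1 onset /rj/ (4→5 rises), coda /∅/ ok; σ2 onset /rj/ (4→5 rises), coda /∅/ ok → licit
[te] — σ1 onset /t/, coda /∅/ ok → licit
[wzi] — violates constraint (iii): syllable 1 onset /wz/: /w/ (glide, 5) → /z/ (fricative, 2) does not rise → illicit
[dmi.pi] — σ1 onset /dm/ (1→3 rises), coda /∅/ ok; σ2 onset /p/, coda /∅/ ok → licit
Licit: [kra], [rja.rje], [te], [dmi.pi] → 4.

4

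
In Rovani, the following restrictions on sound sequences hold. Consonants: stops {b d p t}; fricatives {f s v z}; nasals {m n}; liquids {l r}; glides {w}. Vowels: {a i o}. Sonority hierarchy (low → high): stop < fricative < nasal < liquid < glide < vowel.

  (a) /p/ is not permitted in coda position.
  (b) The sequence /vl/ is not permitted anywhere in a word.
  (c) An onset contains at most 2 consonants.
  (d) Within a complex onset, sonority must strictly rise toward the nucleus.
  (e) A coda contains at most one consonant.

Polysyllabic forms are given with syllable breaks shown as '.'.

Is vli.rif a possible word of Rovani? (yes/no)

vli.rif — violates constraint (b): contains banned sequence /vl/ → ill-formed

no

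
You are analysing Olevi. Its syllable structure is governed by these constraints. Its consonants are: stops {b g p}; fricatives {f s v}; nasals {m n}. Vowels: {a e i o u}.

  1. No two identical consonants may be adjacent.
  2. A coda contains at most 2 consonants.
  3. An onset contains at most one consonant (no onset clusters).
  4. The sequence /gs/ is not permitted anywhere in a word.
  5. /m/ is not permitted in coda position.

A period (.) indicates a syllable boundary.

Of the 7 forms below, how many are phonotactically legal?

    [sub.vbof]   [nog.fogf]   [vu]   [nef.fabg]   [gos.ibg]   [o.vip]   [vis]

5

[sub.vbof] — violates constraint 3: syllable 2 onset /vb/ has 2 consonants (> 1) → phonotactically illegal
[nog.fogf] — σ1 onset /n/, coda /g/ ok; σ2 onset /f/, coda /gf/ (2C) ok → phonotactically legal
[vu] — σ1 onset /v/, coda /∅/ ok → phonotactically legal
[nef.fabg] — violates constraint 1: adjacent identical consonants /ff/ → phonotactically illegal
[gos.ibg] — σ1 onset /g/, coda /s/ ok; σ2 onset /∅/, coda /bg/ (2C) ok → phonotactically legal
[o.vip] — σ1 onset /∅/, coda /∅/ ok; σ2 onset /v/, coda /p/ ok → phonotactically legal
[vis] — σ1 onset /v/, coda /s/ ok → phonotactically legal
Phonotactically legal: [nog.fogf], [vu], [gos.ibg], [o.vip], [vis] → 5.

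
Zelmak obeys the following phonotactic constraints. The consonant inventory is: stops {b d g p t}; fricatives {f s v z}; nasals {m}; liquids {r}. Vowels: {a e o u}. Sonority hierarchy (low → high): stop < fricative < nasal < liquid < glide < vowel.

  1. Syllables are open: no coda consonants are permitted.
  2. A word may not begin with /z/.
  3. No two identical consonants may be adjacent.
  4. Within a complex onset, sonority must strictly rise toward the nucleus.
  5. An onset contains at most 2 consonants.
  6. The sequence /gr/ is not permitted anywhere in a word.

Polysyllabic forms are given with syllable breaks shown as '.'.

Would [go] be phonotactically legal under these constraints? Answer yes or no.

yes

[go] — σ1 onset /g/, coda /∅/ ok → phonotactically legal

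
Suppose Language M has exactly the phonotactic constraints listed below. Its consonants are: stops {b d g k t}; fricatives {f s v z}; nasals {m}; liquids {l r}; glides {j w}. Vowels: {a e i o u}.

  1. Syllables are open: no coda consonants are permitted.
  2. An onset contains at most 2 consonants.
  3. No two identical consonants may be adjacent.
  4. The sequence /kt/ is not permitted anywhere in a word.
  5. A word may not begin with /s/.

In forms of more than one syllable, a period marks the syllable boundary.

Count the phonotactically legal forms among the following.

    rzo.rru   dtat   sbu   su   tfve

rzo.rru — violates constraint 3: adjacent identical consonants /rr/ → phonotactically illegal
dtat — violates constraint 1: syllable 1 coda /t/ has 1 consonant (> 0) → phonotactically illegal
sbu — violates constraint 5: word begins with /s/ → phonotactically illegal
su — violates constraint 5: word begins with /s/ → phonotactically illegal
tfve — violates constraint 2: syllable 1 onset /tfv/ has 3 consonants (> 2) → phonotactically illegal
No form is phonotactically legal → 0.

0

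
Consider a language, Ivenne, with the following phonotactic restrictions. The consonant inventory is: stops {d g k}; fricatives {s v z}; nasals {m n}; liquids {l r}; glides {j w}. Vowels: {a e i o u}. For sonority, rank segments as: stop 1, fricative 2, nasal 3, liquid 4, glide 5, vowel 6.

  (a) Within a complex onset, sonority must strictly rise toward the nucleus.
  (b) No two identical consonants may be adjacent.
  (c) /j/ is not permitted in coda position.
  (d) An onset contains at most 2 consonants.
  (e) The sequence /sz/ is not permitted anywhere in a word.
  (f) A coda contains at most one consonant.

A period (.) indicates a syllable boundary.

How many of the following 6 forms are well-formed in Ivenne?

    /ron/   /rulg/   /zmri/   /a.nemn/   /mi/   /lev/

3

/ron/ — σ1 onset /r/, coda /n/ ok → well-formed
/rulg/ — violates constraint (f): syllable 1 coda /lg/ has 2 consonants (> 1) → ill-formed
/zmri/ — violates constraint (d): syllable 1 onset /zmr/ has 3 consonants (> 2) → ill-formed
/a.nemn/ — violates constraint (f): syllable 2 coda /mn/ has 2 consonants (> 1) → ill-formed
/mi/ — σ1 onset /m/, coda /∅/ ok → well-formed
/lev/ — σ1 onset /l/, coda /v/ ok → well-formed
Well-formed: /ron/, /mi/, /lev/ → 3.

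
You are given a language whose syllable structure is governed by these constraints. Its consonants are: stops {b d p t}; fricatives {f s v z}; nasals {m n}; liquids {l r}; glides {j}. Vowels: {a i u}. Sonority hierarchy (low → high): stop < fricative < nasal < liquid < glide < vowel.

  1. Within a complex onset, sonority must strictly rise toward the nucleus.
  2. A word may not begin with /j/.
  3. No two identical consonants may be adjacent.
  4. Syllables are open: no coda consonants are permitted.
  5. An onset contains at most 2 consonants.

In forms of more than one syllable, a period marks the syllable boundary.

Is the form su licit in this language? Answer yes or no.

yes

su — σ1 onset /s/, coda /∅/ ok → licit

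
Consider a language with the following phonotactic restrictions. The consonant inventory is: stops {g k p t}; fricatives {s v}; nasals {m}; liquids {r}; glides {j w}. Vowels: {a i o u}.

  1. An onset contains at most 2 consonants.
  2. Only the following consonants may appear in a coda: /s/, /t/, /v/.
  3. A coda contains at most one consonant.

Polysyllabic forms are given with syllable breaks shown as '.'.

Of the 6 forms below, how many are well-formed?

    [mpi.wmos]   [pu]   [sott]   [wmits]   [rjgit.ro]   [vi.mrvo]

2

[mpi.wmos] — σ1 onset /mp/ (2C), coda /∅/ ok; σ2 onset /wm/ (2C), coda /s/ ok → well-formed
[pu] — σ1 onset /p/, coda /∅/ ok → well-formed
[sott] — violates constraint 3: syllable 1 coda /tt/ has 2 consonants (> 1) → ill-formed
[wmits] — violates constraint 3: syllable 1 coda /ts/ has 2 consonants (> 1) → ill-formed
[rjgit.ro] — violates constraint 1: syllable 1 onset /rjg/ has 3 consonants (> 2) → ill-formed
[vi.mrvo] — violates constraint 1: syllable 2 onset /mrv/ has 3 consonants (> 2) → ill-formed
Well-formed: [mpi.wmos], [pu] → 2.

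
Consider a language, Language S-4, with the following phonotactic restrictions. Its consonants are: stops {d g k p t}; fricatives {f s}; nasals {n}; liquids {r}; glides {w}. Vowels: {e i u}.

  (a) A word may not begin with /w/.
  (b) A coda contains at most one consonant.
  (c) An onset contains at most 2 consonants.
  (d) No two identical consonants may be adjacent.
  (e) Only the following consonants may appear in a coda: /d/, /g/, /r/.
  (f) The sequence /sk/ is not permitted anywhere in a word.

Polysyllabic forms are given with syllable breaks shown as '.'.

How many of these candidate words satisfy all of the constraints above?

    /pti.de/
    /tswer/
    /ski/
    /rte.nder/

/pti.de/ — σ1 onset /pt/ (2C), coda /∅/ ok; σ2 onset /d/, coda /∅/ ok → permitted
/tswer/ — violates constraint (c): syllable 1 onset /tsw/ has 3 consonants (> 2) → not permitted
/ski/ — violates constraint (f): contains banned sequence /sk/ → not permitted
/rte.nder/ — σ1 onset /rt/ (2C), coda /∅/ ok; σ2 onset /nd/ (2C), coda /r/ ok → permitted
Permitted: /pti.de/, /rte.nder/ → 2.

2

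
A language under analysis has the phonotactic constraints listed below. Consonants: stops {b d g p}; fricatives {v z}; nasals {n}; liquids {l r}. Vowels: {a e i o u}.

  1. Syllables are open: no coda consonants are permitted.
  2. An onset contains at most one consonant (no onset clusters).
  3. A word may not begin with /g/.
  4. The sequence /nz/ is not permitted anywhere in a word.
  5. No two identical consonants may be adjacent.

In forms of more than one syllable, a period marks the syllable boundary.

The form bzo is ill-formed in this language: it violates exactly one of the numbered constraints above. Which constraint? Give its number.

bzo: syllable 1 onset /bz/ has 2 consonants (> 1).
This is a violation of constraint 2: "An onset contains at most one consonant (no onset clusters)."
The remaining constraints (1, 3, 4, 5) are satisfied.

2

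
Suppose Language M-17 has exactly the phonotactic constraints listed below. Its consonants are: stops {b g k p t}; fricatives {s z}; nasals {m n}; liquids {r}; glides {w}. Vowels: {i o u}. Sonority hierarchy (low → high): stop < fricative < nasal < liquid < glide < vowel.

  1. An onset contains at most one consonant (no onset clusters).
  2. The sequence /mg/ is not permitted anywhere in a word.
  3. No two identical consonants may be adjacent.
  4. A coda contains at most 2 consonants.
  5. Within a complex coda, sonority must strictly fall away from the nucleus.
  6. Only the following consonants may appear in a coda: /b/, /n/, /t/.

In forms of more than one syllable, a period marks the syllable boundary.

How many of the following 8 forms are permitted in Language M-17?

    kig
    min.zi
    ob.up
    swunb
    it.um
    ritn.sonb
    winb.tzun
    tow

1

kig — violates constraint 6: syllable 1 coda contains /g/, which is not a licensed coda consonant → not permitted
min.zi — σ1 onset /m/, coda /n/ ok; σ2 onset /z/, coda /∅/ ok → permitted
ob.up — violates constraint 6: syllable 2 coda contains /p/, which is not a licensed coda consonant → not permitted
swunb — violates constraint 1: syllable 1 onset /sw/ has 2 consonants (> 1) → not permitted
it.um — violates constraint 6: syllable 2 coda contains /m/, which is not a licensed coda consonant → not permitted
ritn.sonb — violates constraint 5: syllable 1 coda /tn/: /t/ (stop, 1) → /n/ (nasal, 3) does not fall → not permitted
winb.tzun — violates constraint 1: syllable 2 onset /tz/ has 2 consonants (> 1) → not permitted
tow — violates constraint 6: syllable 1 coda contains /w/, which is not a licensed coda consonant → not permitted
Permitted: min.zi → 1.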